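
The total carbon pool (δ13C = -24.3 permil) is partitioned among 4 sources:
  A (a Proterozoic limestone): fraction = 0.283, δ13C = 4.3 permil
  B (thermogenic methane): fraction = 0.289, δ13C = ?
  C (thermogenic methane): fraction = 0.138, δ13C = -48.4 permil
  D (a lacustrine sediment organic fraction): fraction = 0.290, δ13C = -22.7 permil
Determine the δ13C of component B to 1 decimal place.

Isotope mass balance: δ_bulk = Σ fᵢ·δᵢ.
-24.3 = 0.283×(4.3) + 0.289×δ_B + 0.138×(-48.4) + 0.290×(-22.7)
0.289·δ_B = -24.3 − (-12.045) = -12.255
δ_B = -12.255 / 0.289 = -42.40 permil

-42.4 permil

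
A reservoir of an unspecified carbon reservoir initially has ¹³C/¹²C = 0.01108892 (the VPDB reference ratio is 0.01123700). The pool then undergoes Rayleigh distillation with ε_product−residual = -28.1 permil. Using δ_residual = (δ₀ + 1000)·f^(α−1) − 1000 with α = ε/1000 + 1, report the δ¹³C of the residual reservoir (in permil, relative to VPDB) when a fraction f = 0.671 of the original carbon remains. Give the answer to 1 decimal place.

-2.1 permil

δ₀ = (0.01108892/0.01123700 − 1)×1000 = (0.986822 − 1)×1000 = -13.178 permil
α − 1 = ε/1000 = -0.0281
f^(α−1) = 0.671^(-0.0281) = 1.011275
δ_res = (-13.178 + 1000) × 1.011275 − 1000 = 997.948 − 1000 = -2.05 permil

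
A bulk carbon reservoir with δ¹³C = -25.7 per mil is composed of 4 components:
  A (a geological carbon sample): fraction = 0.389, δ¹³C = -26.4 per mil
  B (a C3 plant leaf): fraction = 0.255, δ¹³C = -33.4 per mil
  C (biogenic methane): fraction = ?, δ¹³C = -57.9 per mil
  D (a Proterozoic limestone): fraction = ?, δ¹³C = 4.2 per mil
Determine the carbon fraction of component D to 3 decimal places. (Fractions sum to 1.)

0.221

Let f_D and f_C be the unknown fractions; fractions sum to 1 so f_D + f_C = 0.356.
Mass balance: Σ fᵢ·δᵢ = δ_bulk ⇒ f_D·(4.2) + f_C·(-57.9) = -25.7 − (-18.787) = -6.913
Substitute f_C = 0.356 − f_D:
f_D·(4.2 − -57.9) = -6.913 − 0.356×(-57.9) = 13.699
f_D = 13.699 / 62.1 = 0.2206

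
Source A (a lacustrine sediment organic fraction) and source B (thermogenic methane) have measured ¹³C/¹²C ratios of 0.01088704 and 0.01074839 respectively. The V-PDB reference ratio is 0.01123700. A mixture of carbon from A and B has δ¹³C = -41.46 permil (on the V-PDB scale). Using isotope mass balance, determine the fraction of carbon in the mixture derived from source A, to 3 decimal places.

δ_A = (0.01088704/0.01123700 − 1)×1000 = (0.968856 − 1)×1000 = -31.144 permil
δ_B = (0.01074839/0.01123700 − 1)×1000 = (0.956518 − 1)×1000 = -43.482 permil
f_A = (δ_mix − δ_B)/(δ_A − δ_B) = (-41.46 − (-43.482))/(-31.144 − (-43.482))
f_A = 2.022 / 12.339 = 0.1639

0.164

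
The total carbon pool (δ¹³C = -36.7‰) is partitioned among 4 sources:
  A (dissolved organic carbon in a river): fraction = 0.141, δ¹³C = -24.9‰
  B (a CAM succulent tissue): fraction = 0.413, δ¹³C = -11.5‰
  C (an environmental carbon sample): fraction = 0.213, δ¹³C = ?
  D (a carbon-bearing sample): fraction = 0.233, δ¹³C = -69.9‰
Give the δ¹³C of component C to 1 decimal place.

Isotope mass balance: δ_bulk = Σ fᵢ·δᵢ.
-36.7 = 0.141×(-24.9) + 0.413×(-11.5) + 0.213×δ_C + 0.233×(-69.9)
0.213·δ_C = -36.7 − (-24.547) = -12.153
δ_C = -12.153 / 0.213 = -57.06‰

-57.1‰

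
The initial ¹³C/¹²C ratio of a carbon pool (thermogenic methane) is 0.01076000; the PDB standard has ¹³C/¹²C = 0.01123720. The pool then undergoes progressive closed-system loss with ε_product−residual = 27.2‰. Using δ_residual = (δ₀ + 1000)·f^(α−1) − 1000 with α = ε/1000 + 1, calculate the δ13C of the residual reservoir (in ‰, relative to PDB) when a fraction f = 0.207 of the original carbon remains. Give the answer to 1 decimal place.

δ₀ = (0.01076000/0.01123720 − 1)×1000 = (0.957534 − 1)×1000 = -42.466‰
α − 1 = ε/1000 = 0.0272
f^(α−1) = 0.207^(0.0272) = 0.958064
δ_res = (-42.466 + 1000) × 0.958064 − 1000 = 917.378 − 1000 = -82.62‰

-82.6‰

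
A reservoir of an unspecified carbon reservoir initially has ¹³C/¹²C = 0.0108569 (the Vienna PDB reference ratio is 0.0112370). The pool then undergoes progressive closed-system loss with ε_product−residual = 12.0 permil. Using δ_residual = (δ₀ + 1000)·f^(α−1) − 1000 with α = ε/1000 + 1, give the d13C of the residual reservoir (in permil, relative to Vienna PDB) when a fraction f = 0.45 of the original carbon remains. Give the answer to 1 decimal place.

δ₀ = (0.0108569/0.0112370 − 1)×1000 = (0.966174 − 1)×1000 = -33.826 permil
α − 1 = ε/1000 = 0.0120
f^(α−1) = 0.45^(0.0120) = 0.990464
δ_res = (-33.826 + 1000) × 0.990464 − 1000 = 956.960 − 1000 = -43.04 permil

-43.0 permil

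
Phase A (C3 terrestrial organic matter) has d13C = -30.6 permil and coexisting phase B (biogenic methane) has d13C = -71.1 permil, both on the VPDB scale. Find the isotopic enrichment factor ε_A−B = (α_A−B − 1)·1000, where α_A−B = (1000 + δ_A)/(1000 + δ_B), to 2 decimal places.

43.60 permil

α_A−B = (1000 + -30.6) / (1000 + -71.1) = 969.4 / 928.9 = 1.043600
ε_A−B = (1.043600 − 1) × 1000 = 43.600 permil
(The approximation ε ≈ δ_A − δ_B would give 40.5 permil.)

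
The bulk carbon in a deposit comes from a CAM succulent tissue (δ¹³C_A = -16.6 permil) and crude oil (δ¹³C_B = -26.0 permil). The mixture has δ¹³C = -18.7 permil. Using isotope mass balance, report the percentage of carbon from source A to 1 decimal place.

77.7%

δ_mix = f_A·δ_A + (1 − f_A)·δ_B  ⇒  f_A = (δ_mix − δ_B)/(δ_A − δ_B)
f_A = (-18.7 − (-26.0)) / (-16.6 − (-26.0))
f_A = 7.3 / 9.4 = 0.7766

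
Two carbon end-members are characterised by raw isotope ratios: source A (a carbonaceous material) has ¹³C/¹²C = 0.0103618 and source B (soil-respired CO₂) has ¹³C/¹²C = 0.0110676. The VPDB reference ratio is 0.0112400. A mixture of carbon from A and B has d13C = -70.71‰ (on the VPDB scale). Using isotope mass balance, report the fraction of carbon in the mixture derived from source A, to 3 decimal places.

δ_A = (0.0103618/0.0112400 − 1)×1000 = (0.921868 − 1)×1000 = -78.132‰
δ_B = (0.0110676/0.0112400 − 1)×1000 = (0.984662 − 1)×1000 = -15.338‰
f_A = (δ_mix − δ_B)/(δ_A − δ_B) = (-70.71 − (-15.338))/(-78.132 − (-15.338))
f_A = -55.372 / -62.794 = 0.8818

0.882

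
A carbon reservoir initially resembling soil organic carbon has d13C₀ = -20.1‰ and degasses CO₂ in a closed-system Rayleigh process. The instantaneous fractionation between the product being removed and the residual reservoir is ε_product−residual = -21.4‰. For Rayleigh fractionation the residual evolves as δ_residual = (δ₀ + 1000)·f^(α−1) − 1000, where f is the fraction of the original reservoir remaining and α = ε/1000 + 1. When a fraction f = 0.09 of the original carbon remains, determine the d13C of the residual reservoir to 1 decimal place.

31.7‰

Rayleigh residual: δ_res = (δ₀ + 1000)·f^(α−1) − 1000
α = ε/1000 + 1 = 0.97860, so α − 1 = -0.02140
f^(α−1) = 0.09^(-0.02140) = 1.052881
δ_res = (-20.1 + 1000) × 1.052881 − 1000 = 1031.718 − 1000 = 31.72‰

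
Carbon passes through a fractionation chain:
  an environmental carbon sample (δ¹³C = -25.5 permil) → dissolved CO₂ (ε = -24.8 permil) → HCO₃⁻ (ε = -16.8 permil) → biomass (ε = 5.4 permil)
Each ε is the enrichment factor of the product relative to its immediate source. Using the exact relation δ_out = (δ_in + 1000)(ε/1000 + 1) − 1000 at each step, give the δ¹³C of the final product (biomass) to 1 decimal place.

step 1: δ = (-25.50 + 1000)·(-24.8/1000 + 1) − 1000 = -49.67 permil
step 2: δ = (-49.67 + 1000)·(-16.8/1000 + 1) − 1000 = -65.63 permil
step 3: δ = (-65.63 + 1000)·(5.4/1000 + 1) − 1000 = -60.59 permil

-60.6 permil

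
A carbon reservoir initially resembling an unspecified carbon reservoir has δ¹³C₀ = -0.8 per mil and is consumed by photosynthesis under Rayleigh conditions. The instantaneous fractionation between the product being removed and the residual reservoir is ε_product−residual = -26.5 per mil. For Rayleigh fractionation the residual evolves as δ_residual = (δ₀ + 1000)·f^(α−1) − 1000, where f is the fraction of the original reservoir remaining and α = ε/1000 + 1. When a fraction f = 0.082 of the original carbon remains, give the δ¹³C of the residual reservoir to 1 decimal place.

Rayleigh residual: δ_res = (δ₀ + 1000)·f^(α−1) − 1000
α = ε/1000 + 1 = 0.97350, so α − 1 = -0.02650
f^(α−1) = 0.082^(-0.02650) = 1.068523
δ_res = (-0.8 + 1000) × 1.068523 − 1000 = 1067.668 − 1000 = 67.67 per mil

67.7 per mil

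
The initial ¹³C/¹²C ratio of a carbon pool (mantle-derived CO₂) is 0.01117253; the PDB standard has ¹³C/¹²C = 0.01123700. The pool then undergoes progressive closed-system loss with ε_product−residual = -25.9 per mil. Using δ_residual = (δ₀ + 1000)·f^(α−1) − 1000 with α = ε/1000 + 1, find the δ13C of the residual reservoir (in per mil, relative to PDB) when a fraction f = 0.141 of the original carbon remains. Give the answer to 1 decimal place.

δ₀ = (0.01117253/0.01123700 − 1)×1000 = (0.994263 − 1)×1000 = -5.737 per mil
α − 1 = ε/1000 = -0.0259
f^(α−1) = 0.141^(-0.0259) = 1.052047
δ_res = (-5.737 + 1000) × 1.052047 − 1000 = 1046.011 − 1000 = 46.01 per mil

46.0 per mil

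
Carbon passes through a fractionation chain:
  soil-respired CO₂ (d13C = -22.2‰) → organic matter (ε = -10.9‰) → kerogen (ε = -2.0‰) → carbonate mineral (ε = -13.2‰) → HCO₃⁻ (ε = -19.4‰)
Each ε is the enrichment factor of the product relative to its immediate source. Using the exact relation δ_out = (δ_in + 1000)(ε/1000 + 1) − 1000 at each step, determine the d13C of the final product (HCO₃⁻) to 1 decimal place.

step 1: δ = (-22.20 + 1000)·(-10.9/1000 + 1) − 1000 = -32.86‰
step 2: δ = (-32.86 + 1000)·(-2.0/1000 + 1) − 1000 = -34.79‰
step 3: δ = (-34.79 + 1000)·(-13.2/1000 + 1) − 1000 = -47.53‰
step 4: δ = (-47.53 + 1000)·(-19.4/1000 + 1) − 1000 = -66.01‰

-66.0‰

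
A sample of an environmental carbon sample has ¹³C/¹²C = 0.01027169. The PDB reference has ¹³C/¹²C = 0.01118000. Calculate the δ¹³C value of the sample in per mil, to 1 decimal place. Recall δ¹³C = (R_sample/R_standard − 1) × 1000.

δ¹³C = (R_sample / R_standard − 1) × 1000
R_sample / R_standard = 0.01027169 / 0.01118000 = 0.918756
δ¹³C = (0.918756 − 1) × 1000 = -81.24 per mil

-81.2 per mil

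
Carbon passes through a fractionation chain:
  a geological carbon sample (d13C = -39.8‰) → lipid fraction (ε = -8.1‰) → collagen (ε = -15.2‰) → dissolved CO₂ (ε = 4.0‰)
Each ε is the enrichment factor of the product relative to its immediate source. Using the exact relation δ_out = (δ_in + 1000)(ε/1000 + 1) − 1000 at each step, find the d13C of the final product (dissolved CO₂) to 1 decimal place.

-58.3‰

step 1: δ = (-39.80 + 1000)·(-8.1/1000 + 1) − 1000 = -47.58‰
step 2: δ = (-47.58 + 1000)·(-15.2/1000 + 1) − 1000 = -62.05‰
step 3: δ = (-62.05 + 1000)·(4.0/1000 + 1) − 1000 = -58.30‰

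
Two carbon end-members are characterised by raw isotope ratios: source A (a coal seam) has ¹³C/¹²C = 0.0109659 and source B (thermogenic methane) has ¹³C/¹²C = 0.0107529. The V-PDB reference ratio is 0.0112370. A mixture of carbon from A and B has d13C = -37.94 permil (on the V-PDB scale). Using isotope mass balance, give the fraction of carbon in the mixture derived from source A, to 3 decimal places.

δ_A = (0.0109659/0.0112370 − 1)×1000 = (0.975874 − 1)×1000 = -24.126 permil
δ_B = (0.0107529/0.0112370 − 1)×1000 = (0.956919 − 1)×1000 = -43.081 permil
f_A = (δ_mix − δ_B)/(δ_A − δ_B) = (-37.94 − (-43.081))/(-24.126 − (-43.081))
f_A = 5.141 / 18.955 = 0.2712

0.271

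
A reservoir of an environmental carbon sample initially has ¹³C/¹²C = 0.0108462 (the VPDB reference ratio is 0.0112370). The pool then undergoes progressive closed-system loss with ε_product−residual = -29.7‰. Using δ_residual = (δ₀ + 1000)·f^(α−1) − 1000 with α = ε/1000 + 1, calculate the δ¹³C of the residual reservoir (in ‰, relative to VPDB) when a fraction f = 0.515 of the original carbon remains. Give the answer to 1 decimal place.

δ₀ = (0.0108462/0.0112370 − 1)×1000 = (0.965222 − 1)×1000 = -34.778‰
α − 1 = ε/1000 = -0.0297
f^(α−1) = 0.515^(-0.0297) = 1.019904
δ_res = (-34.778 + 1000) × 1.019904 − 1000 = 984.434 − 1000 = -15.57‰

-15.6‰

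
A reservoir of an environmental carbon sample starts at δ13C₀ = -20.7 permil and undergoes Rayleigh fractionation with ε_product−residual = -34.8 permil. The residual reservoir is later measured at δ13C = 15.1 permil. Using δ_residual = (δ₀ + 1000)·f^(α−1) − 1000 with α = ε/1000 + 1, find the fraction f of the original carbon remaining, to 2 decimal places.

α − 1 = ε/1000 = -0.0348
(δ_res + 1000)/(δ₀ + 1000) = (15.1 + 1000)/(-20.7 + 1000) = 1015.1/979.3 = 1.036557
f = 1.036557^(1/-0.0348) = exp(ln(1.036557)/-0.0348) = exp(0.03590/-0.0348)
f = exp(-1.0317) = 0.3564

0.36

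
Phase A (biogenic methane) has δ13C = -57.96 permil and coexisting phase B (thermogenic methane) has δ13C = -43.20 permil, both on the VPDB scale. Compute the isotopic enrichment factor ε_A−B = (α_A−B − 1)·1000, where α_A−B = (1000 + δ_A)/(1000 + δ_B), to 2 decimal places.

-15.43 permil

α_A−B = (1000 + -57.96) / (1000 + -43.20) = 942.04 / 956.80 = 0.984574
ε_A−B = (0.984574 − 1) × 1000 = -15.426 permil
(The approximation ε ≈ δ_A − δ_B would give -14.76 permil.)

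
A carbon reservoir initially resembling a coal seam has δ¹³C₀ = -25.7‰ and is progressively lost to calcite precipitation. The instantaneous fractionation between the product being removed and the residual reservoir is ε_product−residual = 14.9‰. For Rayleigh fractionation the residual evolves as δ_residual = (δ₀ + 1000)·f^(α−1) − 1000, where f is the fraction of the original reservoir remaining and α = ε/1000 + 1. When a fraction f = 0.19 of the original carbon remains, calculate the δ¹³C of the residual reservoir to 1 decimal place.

Rayleigh residual: δ_res = (δ₀ + 1000)·f^(α−1) − 1000
α = ε/1000 + 1 = 1.01490, so α − 1 = 0.01490
f^(α−1) = 0.19^(0.01490) = 0.975559
δ_res = (-25.7 + 1000) × 0.975559 − 1000 = 950.487 − 1000 = -49.51‰

-49.5‰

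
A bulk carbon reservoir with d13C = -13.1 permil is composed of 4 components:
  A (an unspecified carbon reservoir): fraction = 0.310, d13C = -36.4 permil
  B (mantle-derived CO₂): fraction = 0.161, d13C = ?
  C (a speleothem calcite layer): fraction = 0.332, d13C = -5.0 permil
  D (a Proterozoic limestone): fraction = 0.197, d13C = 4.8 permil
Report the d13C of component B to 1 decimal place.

-6.8 permil

Isotope mass balance: δ_bulk = Σ fᵢ·δᵢ.
-13.1 = 0.310×(-36.4) + 0.161×δ_B + 0.332×(-5.0) + 0.197×(4.8)
0.161·δ_B = -13.1 − (-11.998) = -1.102
δ_B = -1.102 / 0.161 = -6.84 permil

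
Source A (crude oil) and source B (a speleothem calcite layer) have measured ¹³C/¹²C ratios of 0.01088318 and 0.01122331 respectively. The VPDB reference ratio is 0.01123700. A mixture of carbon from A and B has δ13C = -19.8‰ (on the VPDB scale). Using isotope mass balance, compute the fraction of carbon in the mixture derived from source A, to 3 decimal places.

δ_A = (0.01088318/0.01123700 − 1)×1000 = (0.968513 − 1)×1000 = -31.487‰
δ_B = (0.01122331/0.01123700 − 1)×1000 = (0.998782 − 1)×1000 = -1.218‰
f_A = (δ_mix − δ_B)/(δ_A − δ_B) = (-19.8 − (-1.218))/(-31.487 − (-1.218))
f_A = -18.582 / -30.269 = 0.6139

0.614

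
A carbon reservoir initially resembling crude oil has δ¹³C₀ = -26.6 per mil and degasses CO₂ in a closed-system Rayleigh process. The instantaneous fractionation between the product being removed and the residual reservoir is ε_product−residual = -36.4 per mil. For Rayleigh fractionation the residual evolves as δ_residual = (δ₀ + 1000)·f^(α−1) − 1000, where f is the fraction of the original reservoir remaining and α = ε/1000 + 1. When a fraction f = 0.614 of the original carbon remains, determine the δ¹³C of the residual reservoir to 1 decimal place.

Rayleigh residual: δ_res = (δ₀ + 1000)·f^(α−1) − 1000
α = ε/1000 + 1 = 0.96360, so α − 1 = -0.03640
f^(α−1) = 0.614^(-0.03640) = 1.017913
δ_res = (-26.6 + 1000) × 1.017913 − 1000 = 990.837 − 1000 = -9.16 per mil

-9.2 per mil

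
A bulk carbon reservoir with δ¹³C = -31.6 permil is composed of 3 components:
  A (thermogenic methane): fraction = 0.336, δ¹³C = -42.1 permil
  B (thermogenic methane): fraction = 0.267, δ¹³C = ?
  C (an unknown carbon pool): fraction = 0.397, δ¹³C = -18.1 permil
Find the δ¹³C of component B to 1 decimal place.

-38.5 permil

Isotope mass balance: δ_bulk = Σ fᵢ·δᵢ.
-31.6 = 0.336×(-42.1) + 0.267×δ_B + 0.397×(-18.1)
0.267·δ_B = -31.6 − (-21.331) = -10.269
δ_B = -10.269 / 0.267 = -38.46 permil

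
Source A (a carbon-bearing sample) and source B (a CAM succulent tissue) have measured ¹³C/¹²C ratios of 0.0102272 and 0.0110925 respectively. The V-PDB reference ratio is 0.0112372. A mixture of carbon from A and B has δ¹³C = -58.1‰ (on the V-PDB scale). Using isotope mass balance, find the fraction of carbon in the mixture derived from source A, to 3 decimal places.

0.587

δ_A = (0.0102272/0.0112372 − 1)×1000 = (0.910120 − 1)×1000 = -89.880‰
δ_B = (0.0110925/0.0112372 − 1)×1000 = (0.987123 − 1)×1000 = -12.877‰
f_A = (δ_mix − δ_B)/(δ_A − δ_B) = (-58.1 − (-12.877))/(-89.880 − (-12.877))
f_A = -45.223 / -77.003 = 0.5873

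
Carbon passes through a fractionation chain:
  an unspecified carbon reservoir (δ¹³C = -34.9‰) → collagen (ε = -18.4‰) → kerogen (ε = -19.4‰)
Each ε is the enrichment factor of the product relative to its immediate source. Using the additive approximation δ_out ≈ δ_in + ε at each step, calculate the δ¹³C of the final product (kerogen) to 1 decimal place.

step 1: δ ≈ -34.9 + (-18.4) = -53.3‰
step 2: δ ≈ -53.3 + (-19.4) = -72.7‰

-72.7‰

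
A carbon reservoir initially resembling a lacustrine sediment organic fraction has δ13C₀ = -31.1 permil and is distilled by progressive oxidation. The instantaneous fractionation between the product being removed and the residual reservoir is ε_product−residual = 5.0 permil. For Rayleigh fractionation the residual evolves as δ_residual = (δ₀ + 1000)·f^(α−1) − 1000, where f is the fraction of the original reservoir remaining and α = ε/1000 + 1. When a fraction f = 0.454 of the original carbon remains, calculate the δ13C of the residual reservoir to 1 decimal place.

Rayleigh residual: δ_res = (δ₀ + 1000)·f^(α−1) − 1000
α = ε/1000 + 1 = 1.00500, so α − 1 = 0.00500
f^(α−1) = 0.454^(0.00500) = 0.996059
δ_res = (-31.1 + 1000) × 0.996059 − 1000 = 965.082 − 1000 = -34.92 permil

-34.9 permil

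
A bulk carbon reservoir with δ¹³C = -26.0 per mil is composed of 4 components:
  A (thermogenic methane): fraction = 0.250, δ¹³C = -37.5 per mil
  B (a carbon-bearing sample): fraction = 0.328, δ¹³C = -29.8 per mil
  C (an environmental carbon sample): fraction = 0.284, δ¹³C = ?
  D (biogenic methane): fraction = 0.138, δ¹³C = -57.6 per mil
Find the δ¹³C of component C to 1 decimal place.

Isotope mass balance: δ_bulk = Σ fᵢ·δᵢ.
-26.0 = 0.250×(-37.5) + 0.328×(-29.8) + 0.284×δ_C + 0.138×(-57.6)
0.284·δ_C = -26.0 − (-27.098) = 1.098
δ_C = 1.098 / 0.284 = 3.87 per mil

3.9 per mil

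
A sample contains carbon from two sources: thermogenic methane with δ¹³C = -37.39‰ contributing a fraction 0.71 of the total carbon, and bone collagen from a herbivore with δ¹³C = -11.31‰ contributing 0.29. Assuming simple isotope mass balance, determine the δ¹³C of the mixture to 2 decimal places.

-29.83‰

δ_mix = f_A·δ_A + f_B·δ_B
δ_mix = 0.71 × (-37.39) + 0.29 × (-11.31)
δ_mix = -26.547 + -3.280 = -29.827‰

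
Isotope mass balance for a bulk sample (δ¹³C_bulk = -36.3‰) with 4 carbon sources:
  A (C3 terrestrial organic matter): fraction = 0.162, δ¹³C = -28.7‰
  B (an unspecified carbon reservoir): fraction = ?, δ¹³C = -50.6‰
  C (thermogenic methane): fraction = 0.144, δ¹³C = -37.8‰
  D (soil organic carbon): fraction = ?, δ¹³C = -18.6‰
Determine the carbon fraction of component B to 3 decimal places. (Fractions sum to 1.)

Let f_B and f_D be the unknown fractions; fractions sum to 1 so f_B + f_D = 0.694.
Mass balance: Σ fᵢ·δᵢ = δ_bulk ⇒ f_B·(-50.6) + f_D·(-18.6) = -36.3 − (-10.093) = -26.207
Substitute f_D = 0.694 − f_B:
f_B·(-50.6 − -18.6) = -26.207 − 0.694×(-18.6) = -13.299
f_B = -13.299 / -32.0 = 0.4156

0.416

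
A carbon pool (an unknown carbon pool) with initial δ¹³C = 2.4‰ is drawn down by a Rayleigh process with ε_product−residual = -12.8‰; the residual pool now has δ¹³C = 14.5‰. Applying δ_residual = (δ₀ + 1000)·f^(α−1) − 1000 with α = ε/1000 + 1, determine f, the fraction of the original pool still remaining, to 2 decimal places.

0.39

α − 1 = ε/1000 = -0.0128
(δ_res + 1000)/(δ₀ + 1000) = (14.5 + 1000)/(2.4 + 1000) = 1014.5/1002.4 = 1.012071
f = 1.012071^(1/-0.0128) = exp(ln(1.012071)/-0.0128) = exp(0.01200/-0.0128)
f = exp(-0.9374) = 0.3916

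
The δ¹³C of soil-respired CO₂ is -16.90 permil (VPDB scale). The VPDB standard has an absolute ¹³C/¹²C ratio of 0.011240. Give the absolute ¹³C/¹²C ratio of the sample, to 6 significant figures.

0.0110500

R_sample = R_standard × (δ¹³C/1000 + 1)
R_sample = 0.011240 × (-16.90/1000 + 1) = 0.011240 × 0.983100
R_sample = 0.0110500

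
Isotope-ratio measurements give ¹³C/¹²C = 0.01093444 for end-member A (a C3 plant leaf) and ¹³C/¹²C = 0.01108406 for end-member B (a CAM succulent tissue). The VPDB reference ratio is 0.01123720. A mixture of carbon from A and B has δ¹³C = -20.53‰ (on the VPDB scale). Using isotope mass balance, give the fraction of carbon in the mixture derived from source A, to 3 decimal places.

δ_A = (0.01093444/0.01123720 − 1)×1000 = (0.973057 − 1)×1000 = -26.943‰
δ_B = (0.01108406/0.01123720 − 1)×1000 = (0.986372 − 1)×1000 = -13.628‰
f_A = (δ_mix − δ_B)/(δ_A − δ_B) = (-20.53 − (-13.628))/(-26.943 − (-13.628))
f_A = -6.902 / -13.315 = 0.5184

0.518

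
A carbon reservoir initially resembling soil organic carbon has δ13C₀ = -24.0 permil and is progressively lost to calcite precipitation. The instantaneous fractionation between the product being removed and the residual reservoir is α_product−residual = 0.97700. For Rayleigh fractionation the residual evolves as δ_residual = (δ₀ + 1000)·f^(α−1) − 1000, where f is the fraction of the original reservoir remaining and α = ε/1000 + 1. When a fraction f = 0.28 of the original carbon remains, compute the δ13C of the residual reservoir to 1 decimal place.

Rayleigh residual: δ_res = (δ₀ + 1000)·f^(α−1) − 1000
α − 1 = -0.02300
f^(α−1) = 0.28^(-0.02300) = 1.029711
δ_res = (-24.0 + 1000) × 1.029711 − 1000 = 1004.998 − 1000 = 5.00 permil

5.0 permil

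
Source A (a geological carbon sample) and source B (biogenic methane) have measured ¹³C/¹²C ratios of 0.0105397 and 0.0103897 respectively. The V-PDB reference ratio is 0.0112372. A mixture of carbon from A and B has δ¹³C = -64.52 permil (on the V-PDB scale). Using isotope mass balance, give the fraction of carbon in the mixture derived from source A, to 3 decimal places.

0.817

δ_A = (0.0105397/0.0112372 − 1)×1000 = (0.937929 − 1)×1000 = -62.071 permil
δ_B = (0.0103897/0.0112372 − 1)×1000 = (0.924581 − 1)×1000 = -75.419 permil
f_A = (δ_mix − δ_B)/(δ_A − δ_B) = (-64.52 − (-75.419))/(-62.071 − (-75.419))
f_A = 10.899 / 13.349 = 0.8165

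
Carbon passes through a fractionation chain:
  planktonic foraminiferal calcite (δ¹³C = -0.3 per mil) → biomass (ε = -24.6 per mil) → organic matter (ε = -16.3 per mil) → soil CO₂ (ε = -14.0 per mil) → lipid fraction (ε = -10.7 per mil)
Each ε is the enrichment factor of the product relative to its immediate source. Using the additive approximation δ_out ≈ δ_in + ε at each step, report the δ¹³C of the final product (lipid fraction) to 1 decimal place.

-65.9 per mil

step 1: δ ≈ -0.3 + (-24.6) = -24.9 per mil
step 2: δ ≈ -24.9 + (-16.3) = -41.2 per mil
step 3: δ ≈ -41.2 + (-14.0) = -55.2 per mil
step 4: δ ≈ -55.2 + (-10.7) = -65.9 per mil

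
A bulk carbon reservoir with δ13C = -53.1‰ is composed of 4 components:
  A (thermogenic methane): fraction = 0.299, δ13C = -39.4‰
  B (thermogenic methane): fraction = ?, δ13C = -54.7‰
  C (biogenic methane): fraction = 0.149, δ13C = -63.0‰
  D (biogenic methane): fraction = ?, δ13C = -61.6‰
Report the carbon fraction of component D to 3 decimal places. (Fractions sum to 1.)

0.252

Let f_D and f_B be the unknown fractions; fractions sum to 1 so f_D + f_B = 0.552.
Mass balance: Σ fᵢ·δᵢ = δ_bulk ⇒ f_D·(-61.6) + f_B·(-54.7) = -53.1 − (-21.168) = -31.932
Substitute f_B = 0.552 − f_D:
f_D·(-61.6 − -54.7) = -31.932 − 0.552×(-54.7) = -1.738
f_D = -1.738 / -6.9 = 0.2519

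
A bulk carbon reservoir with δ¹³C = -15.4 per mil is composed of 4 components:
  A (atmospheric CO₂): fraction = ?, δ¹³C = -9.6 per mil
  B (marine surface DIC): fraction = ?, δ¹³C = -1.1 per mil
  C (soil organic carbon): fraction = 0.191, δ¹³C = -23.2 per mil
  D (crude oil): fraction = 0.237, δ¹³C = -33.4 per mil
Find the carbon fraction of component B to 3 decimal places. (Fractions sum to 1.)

0.287

Let f_B and f_A be the unknown fractions; fractions sum to 1 so f_B + f_A = 0.572.
Mass balance: Σ fᵢ·δᵢ = δ_bulk ⇒ f_B·(-1.1) + f_A·(-9.6) = -15.4 − (-12.347) = -3.053
Substitute f_A = 0.572 − f_B:
f_B·(-1.1 − -9.6) = -3.053 − 0.572×(-9.6) = 2.438
f_B = 2.438 / 8.5 = 0.2868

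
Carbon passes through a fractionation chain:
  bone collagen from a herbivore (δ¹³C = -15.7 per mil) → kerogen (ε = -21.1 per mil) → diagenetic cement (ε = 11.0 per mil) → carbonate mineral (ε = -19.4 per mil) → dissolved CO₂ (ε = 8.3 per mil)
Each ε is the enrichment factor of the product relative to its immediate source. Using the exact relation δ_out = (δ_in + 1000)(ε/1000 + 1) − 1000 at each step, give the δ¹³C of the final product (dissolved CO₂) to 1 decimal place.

step 1: δ = (-15.70 + 1000)·(-21.1/1000 + 1) − 1000 = -36.47 per mil
step 2: δ = (-36.47 + 1000)·(11.0/1000 + 1) − 1000 = -25.87 per mil
step 3: δ = (-25.87 + 1000)·(-19.4/1000 + 1) − 1000 = -44.77 per mil
step 4: δ = (-44.77 + 1000)·(8.3/1000 + 1) − 1000 = -36.84 per mil

-36.8 per mil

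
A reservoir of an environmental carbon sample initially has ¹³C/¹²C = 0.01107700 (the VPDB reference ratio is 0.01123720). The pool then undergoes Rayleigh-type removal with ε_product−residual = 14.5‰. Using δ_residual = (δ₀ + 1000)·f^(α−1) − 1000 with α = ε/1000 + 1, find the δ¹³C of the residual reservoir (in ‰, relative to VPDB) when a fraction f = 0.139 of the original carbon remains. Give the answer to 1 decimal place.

δ₀ = (0.01107700/0.01123720 − 1)×1000 = (0.985744 − 1)×1000 = -14.256‰
α − 1 = ε/1000 = 0.0145
f^(α−1) = 0.139^(0.0145) = 0.971793
δ_res = (-14.256 + 1000) × 0.971793 − 1000 = 957.939 − 1000 = -42.06‰

-42.1‰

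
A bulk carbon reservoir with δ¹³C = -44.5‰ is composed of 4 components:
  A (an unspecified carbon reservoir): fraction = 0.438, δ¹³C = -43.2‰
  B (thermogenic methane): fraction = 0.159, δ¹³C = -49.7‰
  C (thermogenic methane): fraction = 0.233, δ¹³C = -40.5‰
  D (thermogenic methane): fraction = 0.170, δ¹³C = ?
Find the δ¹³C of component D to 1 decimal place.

Isotope mass balance: δ_bulk = Σ fᵢ·δᵢ.
-44.5 = 0.438×(-43.2) + 0.159×(-49.7) + 0.233×(-40.5) + 0.170×δ_D
0.170·δ_D = -44.5 − (-36.260) = -8.240
δ_D = -8.240 / 0.170 = -48.47‰

-48.5‰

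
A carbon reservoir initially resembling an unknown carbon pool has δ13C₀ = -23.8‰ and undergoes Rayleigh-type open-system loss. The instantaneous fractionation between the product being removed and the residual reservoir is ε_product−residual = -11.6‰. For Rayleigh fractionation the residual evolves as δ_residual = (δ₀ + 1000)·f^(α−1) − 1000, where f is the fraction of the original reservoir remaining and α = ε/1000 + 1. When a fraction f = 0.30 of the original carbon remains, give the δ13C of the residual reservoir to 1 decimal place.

Rayleigh residual: δ_res = (δ₀ + 1000)·f^(α−1) − 1000
α = ε/1000 + 1 = 0.98840, so α − 1 = -0.01160
f^(α−1) = 0.30^(-0.01160) = 1.014064
δ_res = (-23.8 + 1000) × 1.014064 − 1000 = 989.929 − 1000 = -10.07‰

-10.1‰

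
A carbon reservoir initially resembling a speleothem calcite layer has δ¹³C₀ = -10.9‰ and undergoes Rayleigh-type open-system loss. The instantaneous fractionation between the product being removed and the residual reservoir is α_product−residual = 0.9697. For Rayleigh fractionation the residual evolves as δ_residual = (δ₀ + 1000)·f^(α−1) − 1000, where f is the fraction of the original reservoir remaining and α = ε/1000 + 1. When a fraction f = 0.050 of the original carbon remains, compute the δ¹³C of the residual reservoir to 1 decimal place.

Rayleigh residual: δ_res = (δ₀ + 1000)·f^(α−1) − 1000
α − 1 = -0.03030
f^(α−1) = 0.050^(-0.03030) = 1.095018
δ_res = (-10.9 + 1000) × 1.095018 − 1000 = 1083.082 − 1000 = 83.08‰

83.1‰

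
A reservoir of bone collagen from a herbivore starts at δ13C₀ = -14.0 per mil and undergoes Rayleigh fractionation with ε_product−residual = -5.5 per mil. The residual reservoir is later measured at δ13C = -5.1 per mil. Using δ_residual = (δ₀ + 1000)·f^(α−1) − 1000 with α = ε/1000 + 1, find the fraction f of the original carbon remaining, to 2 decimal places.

α − 1 = ε/1000 = -0.0055
(δ_res + 1000)/(δ₀ + 1000) = (-5.1 + 1000)/(-14.0 + 1000) = 994.9/986.0 = 1.009026
f = 1.009026^(1/-0.0055) = exp(ln(1.009026)/-0.0055) = exp(0.00899/-0.0055)
f = exp(-1.6338) = 0.1952

0.20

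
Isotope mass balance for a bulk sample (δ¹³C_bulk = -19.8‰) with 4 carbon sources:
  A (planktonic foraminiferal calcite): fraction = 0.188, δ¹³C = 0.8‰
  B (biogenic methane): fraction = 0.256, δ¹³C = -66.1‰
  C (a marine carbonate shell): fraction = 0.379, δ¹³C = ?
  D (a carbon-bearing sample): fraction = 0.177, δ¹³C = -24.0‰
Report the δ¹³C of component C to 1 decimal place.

3.2‰

Isotope mass balance: δ_bulk = Σ fᵢ·δᵢ.
-19.8 = 0.188×(0.8) + 0.256×(-66.1) + 0.379×δ_C + 0.177×(-24.0)
0.379·δ_C = -19.8 − (-21.019) = 1.219
δ_C = 1.219 / 0.379 = 3.22‰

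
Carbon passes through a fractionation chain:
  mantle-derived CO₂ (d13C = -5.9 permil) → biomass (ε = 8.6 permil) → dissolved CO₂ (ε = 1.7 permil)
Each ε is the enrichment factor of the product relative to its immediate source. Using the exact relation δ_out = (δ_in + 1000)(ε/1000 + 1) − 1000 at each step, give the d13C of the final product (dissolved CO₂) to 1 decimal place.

4.4 permil

step 1: δ = (-5.90 + 1000)·(8.6/1000 + 1) − 1000 = 2.65 permil
step 2: δ = (2.65 + 1000)·(1.7/1000 + 1) − 1000 = 4.35 permil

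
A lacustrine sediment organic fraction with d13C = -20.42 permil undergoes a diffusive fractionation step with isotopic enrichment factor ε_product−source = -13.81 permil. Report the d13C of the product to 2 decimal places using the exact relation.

-33.95 permil

Exactly, δ_product = (δ_source + 1000)·(ε/1000 + 1) − 1000.
δ_product = (-20.42 + 1000) × (-13.81/1000 + 1) − 1000
δ_product = -33.948 permil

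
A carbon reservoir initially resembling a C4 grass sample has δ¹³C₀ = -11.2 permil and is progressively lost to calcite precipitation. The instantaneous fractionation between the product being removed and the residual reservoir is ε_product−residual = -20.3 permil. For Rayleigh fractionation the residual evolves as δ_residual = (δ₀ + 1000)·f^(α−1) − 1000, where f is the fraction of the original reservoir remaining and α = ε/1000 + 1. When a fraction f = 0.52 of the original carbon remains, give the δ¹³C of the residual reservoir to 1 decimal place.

Rayleigh residual: δ_res = (δ₀ + 1000)·f^(α−1) − 1000
α = ε/1000 + 1 = 0.97970, so α − 1 = -0.02030
f^(α−1) = 0.52^(-0.02030) = 1.013363
δ_res = (-11.2 + 1000) × 1.013363 − 1000 = 1002.014 − 1000 = 2.01 permil

2.0 permil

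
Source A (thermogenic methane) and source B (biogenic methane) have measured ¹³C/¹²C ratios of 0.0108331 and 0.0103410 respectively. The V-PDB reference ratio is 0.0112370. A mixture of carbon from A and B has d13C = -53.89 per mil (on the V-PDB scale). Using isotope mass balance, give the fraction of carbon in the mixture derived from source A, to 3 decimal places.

δ_A = (0.0108331/0.0112370 − 1)×1000 = (0.964056 − 1)×1000 = -35.944 per mil
δ_B = (0.0103410/0.0112370 − 1)×1000 = (0.920263 − 1)×1000 = -79.737 per mil
f_A = (δ_mix − δ_B)/(δ_A − δ_B) = (-53.89 − (-79.737))/(-35.944 − (-79.737))
f_A = 25.847 / 43.793 = 0.5902

0.590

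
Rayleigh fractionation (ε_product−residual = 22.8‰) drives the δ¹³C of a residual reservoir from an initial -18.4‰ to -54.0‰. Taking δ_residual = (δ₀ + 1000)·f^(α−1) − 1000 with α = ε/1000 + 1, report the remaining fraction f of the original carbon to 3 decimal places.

0.198

α − 1 = ε/1000 = 0.0228
(δ_res + 1000)/(δ₀ + 1000) = (-54.0 + 1000)/(-18.4 + 1000) = 946.0/981.6 = 0.963733
f = 0.963733^(1/0.0228) = exp(ln(0.963733)/0.0228) = exp(-0.03694/0.0228)
f = exp(-1.6202) = 0.1979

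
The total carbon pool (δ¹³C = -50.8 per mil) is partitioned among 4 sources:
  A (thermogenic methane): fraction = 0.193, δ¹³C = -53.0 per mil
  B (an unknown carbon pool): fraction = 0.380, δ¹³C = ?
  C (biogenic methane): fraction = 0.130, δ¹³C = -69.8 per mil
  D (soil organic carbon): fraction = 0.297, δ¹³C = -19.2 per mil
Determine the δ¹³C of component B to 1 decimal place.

Isotope mass balance: δ_bulk = Σ fᵢ·δᵢ.
-50.8 = 0.193×(-53.0) + 0.380×δ_B + 0.130×(-69.8) + 0.297×(-19.2)
0.380·δ_B = -50.8 − (-25.005) = -25.795
δ_B = -25.795 / 0.380 = -67.88 per mil

-67.9 per mil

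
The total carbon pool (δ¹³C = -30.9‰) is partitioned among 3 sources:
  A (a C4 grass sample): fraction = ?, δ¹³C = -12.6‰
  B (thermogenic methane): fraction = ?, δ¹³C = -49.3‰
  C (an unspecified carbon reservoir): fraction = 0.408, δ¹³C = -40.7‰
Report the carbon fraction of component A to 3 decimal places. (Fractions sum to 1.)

0.406

Let f_A and f_B be the unknown fractions; fractions sum to 1 so f_A + f_B = 0.592.
Mass balance: Σ fᵢ·δᵢ = δ_bulk ⇒ f_A·(-12.6) + f_B·(-49.3) = -30.9 − (-16.606) = -14.294
Substitute f_B = 0.592 − f_A:
f_A·(-12.6 − -49.3) = -14.294 − 0.592×(-49.3) = 14.891
f_A = 14.891 / 36.7 = 0.4058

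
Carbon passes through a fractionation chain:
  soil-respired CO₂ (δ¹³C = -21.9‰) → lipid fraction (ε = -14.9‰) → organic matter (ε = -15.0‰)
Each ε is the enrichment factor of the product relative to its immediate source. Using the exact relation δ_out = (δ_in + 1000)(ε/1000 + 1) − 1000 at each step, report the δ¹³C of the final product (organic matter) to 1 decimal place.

step 1: δ = (-21.90 + 1000)·(-14.9/1000 + 1) − 1000 = -36.47‰
step 2: δ = (-36.47 + 1000)·(-15.0/1000 + 1) − 1000 = -50.93‰

-50.9‰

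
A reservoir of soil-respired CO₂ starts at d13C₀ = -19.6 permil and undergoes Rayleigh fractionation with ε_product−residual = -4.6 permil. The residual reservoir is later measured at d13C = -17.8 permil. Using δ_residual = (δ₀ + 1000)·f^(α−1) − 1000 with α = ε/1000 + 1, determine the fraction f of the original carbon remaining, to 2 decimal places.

0.67

α − 1 = ε/1000 = -0.0046
(δ_res + 1000)/(δ₀ + 1000) = (-17.8 + 1000)/(-19.6 + 1000) = 982.2/980.4 = 1.001836
f = 1.001836^(1/-0.0046) = exp(ln(1.001836)/-0.0046) = exp(0.00183/-0.0046)
f = exp(-0.3988) = 0.6712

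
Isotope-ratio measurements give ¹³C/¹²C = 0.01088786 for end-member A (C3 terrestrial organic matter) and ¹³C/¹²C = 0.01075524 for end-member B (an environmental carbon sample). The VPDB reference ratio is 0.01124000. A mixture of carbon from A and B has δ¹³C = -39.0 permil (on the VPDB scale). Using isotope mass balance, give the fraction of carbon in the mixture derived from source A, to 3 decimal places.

0.350

δ_A = (0.01088786/0.01124000 − 1)×1000 = (0.968671 − 1)×1000 = -31.329 permil
δ_B = (0.01075524/0.01124000 − 1)×1000 = (0.956872 − 1)×1000 = -43.128 permil
f_A = (δ_mix − δ_B)/(δ_A − δ_B) = (-39.0 − (-43.128))/(-31.329 − (-43.128))
f_A = 4.128 / 11.799 = 0.3499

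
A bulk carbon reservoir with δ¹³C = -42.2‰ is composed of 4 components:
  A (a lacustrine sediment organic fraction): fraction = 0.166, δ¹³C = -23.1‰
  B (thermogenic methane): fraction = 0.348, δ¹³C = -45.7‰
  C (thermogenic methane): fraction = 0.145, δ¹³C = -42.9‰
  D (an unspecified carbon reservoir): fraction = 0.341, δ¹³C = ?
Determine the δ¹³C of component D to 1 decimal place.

Isotope mass balance: δ_bulk = Σ fᵢ·δᵢ.
-42.2 = 0.166×(-23.1) + 0.348×(-45.7) + 0.145×(-42.9) + 0.341×δ_D
0.341·δ_D = -42.2 − (-25.959) = -16.241
δ_D = -16.241 / 0.341 = -47.63‰

-47.6‰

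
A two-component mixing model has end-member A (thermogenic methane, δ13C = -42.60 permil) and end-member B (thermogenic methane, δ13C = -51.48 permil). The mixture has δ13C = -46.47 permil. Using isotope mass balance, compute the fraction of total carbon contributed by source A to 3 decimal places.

δ_mix = f_A·δ_A + (1 − f_A)·δ_B  ⇒  f_A = (δ_mix − δ_B)/(δ_A − δ_B)
f_A = (-46.47 − (-51.48)) / (-42.60 − (-51.48))
f_A = 5.01 / 8.88 = 0.5642

0.564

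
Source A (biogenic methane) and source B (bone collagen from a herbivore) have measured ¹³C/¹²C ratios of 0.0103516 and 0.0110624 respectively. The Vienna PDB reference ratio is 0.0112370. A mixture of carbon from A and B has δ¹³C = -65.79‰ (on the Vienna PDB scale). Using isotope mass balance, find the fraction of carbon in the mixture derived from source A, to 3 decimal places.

0.794

δ_A = (0.0103516/0.0112370 − 1)×1000 = (0.921207 − 1)×1000 = -78.793‰
δ_B = (0.0110624/0.0112370 − 1)×1000 = (0.984462 − 1)×1000 = -15.538‰
f_A = (δ_mix − δ_B)/(δ_A − δ_B) = (-65.79 − (-15.538))/(-78.793 − (-15.538))
f_A = -50.252 / -63.255 = 0.7944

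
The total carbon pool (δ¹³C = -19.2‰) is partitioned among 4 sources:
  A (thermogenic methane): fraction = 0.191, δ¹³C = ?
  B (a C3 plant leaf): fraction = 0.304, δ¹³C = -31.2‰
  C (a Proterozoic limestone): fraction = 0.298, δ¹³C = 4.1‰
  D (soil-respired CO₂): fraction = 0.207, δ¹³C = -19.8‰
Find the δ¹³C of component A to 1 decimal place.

Isotope mass balance: δ_bulk = Σ fᵢ·δᵢ.
-19.2 = 0.191×δ_A + 0.304×(-31.2) + 0.298×(4.1) + 0.207×(-19.8)
0.191·δ_A = -19.2 − (-12.362) = -6.838
δ_A = -6.838 / 0.191 = -35.80‰

-35.8‰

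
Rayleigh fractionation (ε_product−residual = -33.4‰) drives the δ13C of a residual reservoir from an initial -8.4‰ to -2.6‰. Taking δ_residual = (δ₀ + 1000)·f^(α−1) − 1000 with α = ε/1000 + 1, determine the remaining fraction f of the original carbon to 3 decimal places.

α − 1 = ε/1000 = -0.0334
(δ_res + 1000)/(δ₀ + 1000) = (-2.6 + 1000)/(-8.4 + 1000) = 997.4/991.6 = 1.005849
f = 1.005849^(1/-0.0334) = exp(ln(1.005849)/-0.0334) = exp(0.00583/-0.0334)
f = exp(-0.1746) = 0.8398

0.840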